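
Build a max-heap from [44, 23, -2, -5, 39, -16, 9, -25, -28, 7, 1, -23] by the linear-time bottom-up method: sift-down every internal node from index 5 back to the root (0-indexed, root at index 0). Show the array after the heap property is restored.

[44, 39, 9, -5, 23, -16, -2, -25, -28, 7, 1, -23]

sift down from index 5: already satisfies heap property
sift down from index 4: already satisfies heap property
sift down from index 3: already satisfies heap property
sift down from index 2:
  -2 vs larger child 9 at index 6, swap → [44, 23, 9, -5, 39, -16, -2, -25, -28, 7, 1, -23]
sift down from index 1:
  23 vs larger child 39 at index 4, swap → [44, 39, 9, -5, 23, -16, -2, -25, -28, 7, 1, -23]
sift down from index 0: already satisfies heap property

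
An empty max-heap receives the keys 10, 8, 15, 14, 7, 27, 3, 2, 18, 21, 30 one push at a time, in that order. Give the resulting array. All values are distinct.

Insert 10:
  append 10 at index 0 → [10] (no swap needed)
Insert 8:
  append 8 at index 1 → [10, 8] (no swap needed)
Insert 15:
  append 15 at index 2 → [10, 8, 15]
  15 > parent 10 at index 0, swap → [15, 8, 10]
Insert 14:
  append 14 at index 3 → [15, 8, 10, 14]
  14 > parent 8 at index 1, swap → [15, 14, 10, 8]
Insert 7:
  append 7 at index 4 → [15, 14, 10, 8, 7] (no swap needed)
Insert 27:
  append 27 at index 5 → [15, 14, 10, 8, 7, 27]
  27 > parent 10 at index 2, swap → [15, 14, 27, 8, 7, 10]
  27 > parent 15 at index 0, swap → [27, 14, 15, 8, 7, 10]
Insert 3:
  append 3 at index 6 → [27, 14, 15, 8, 7, 10, 3] (no swap needed)
Insert 2:
  append 2 at index 7 → [27, 14, 15, 8, 7, 10, 3, 2] (no swap needed)
Insert 18:
  append 18 at index 8 → [27, 14, 15, 8, 7, 10, 3, 2, 18]
  18 > parent 8 at index 3, swap → [27, 14, 15, 18, 7, 10, 3, 2, 8]
  18 > parent 14 at index 1, swap → [27, 18, 15, 14, 7, 10, 3, 2, 8]
Insert 21:
  append 21 at index 9 → [27, 18, 15, 14, 7, 10, 3, 2, 8, 21]
  21 > parent 7 at index 4, swap → [27, 18, 15, 14, 21, 10, 3, 2, 8, 7]
  21 > parent 18 at index 1, swap → [27, 21, 15, 14, 18, 10, 3, 2, 8, 7]
Insert 30:
  append 30 at index 10 → [27, 21, 15, 14, 18, 10, 3, 2, 8, 7, 30]
  30 > parent 18 at index 4, swap → [27, 21, 15, 14, 30, 10, 3, 2, 8, 7, 18]
  30 > parent 21 at index 1, swap → [27, 30, 15, 14, 21, 10, 3, 2, 8, 7, 18]
  30 > parent 27 at index 0, swap → [30, 27, 15, 14, 21, 10, 3, 2, 8, 7, 18]

[30, 27, 15, 14, 21, 10, 3, 2, 8, 7, 18]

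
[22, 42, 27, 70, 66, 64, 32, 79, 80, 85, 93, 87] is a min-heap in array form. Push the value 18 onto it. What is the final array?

[18, 42, 22, 70, 66, 27, 32, 79, 80, 85, 93, 87, 64]

append 18 at index 12 → [22, 42, 27, 70, 66, 64, 32, 79, 80, 85, 93, 87, 18]
18 < parent 64 at index 5, swap → [22, 42, 27, 70, 66, 18, 32, 79, 80, 85, 93, 87, 64]
18 < parent 27 at index 2, swap → [22, 42, 18, 70, 66, 27, 32, 79, 80, 85, 93, 87, 64]
18 < parent 22 at index 0, swap → [18, 42, 22, 70, 66, 27, 32, 79, 80, 85, 93, 87, 64]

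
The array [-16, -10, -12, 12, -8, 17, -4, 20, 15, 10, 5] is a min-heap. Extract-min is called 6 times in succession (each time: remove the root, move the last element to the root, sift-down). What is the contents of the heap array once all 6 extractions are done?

[10, 12, 17, 20, 15]

extract-min #1 returns -16:
  remove root -16; move last element 5 to root → [5, -10, -12, 12, -8, 17, -4, 20, 15, 10]
  5 vs smaller child -12 at index 2, swap → [-12, -10, 5, 12, -8, 17, -4, 20, 15, 10]
  5 vs smaller child -4 at index 6, swap → [-12, -10, -4, 12, -8, 17, 5, 20, 15, 10]
extract-min #2 returns -12:
  remove root -12; move last element 10 to root → [10, -10, -4, 12, -8, 17, 5, 20, 15]
  10 vs smaller child -10 at index 1, swap → [-10, 10, -4, 12, -8, 17, 5, 20, 15]
  10 vs smaller child -8 at index 4, swap → [-10, -8, -4, 12, 10, 17, 5, 20, 15]
extract-min #3 returns -10:
  remove root -10; move last element 15 to root → [15, -8, -4, 12, 10, 17, 5, 20]
  15 vs smaller child -8 at index 1, swap → [-8, 15, -4, 12, 10, 17, 5, 20]
  15 vs smaller child 10 at index 4, swap → [-8, 10, -4, 12, 15, 17, 5, 20]
extract-min #4 returns -8:
  remove root -8; move last element 20 to root → [20, 10, -4, 12, 15, 17, 5]
  20 vs smaller child -4 at index 2, swap → [-4, 10, 20, 12, 15, 17, 5]
  20 vs smaller child 5 at index 6, swap → [-4, 10, 5, 12, 15, 17, 20]
extract-min #5 returns -4:
  remove root -4; move last element 20 to root → [20, 10, 5, 12, 15, 17]
  20 vs smaller child 5 at index 2, swap → [5, 10, 20, 12, 15, 17]
  20 vs only child 17 at index 5, swap → [5, 10, 17, 12, 15, 20]
extract-min #6 returns 5:
  remove root 5; move last element 20 to root → [20, 10, 17, 12, 15]
  20 vs smaller child 10 at index 1, swap → [10, 20, 17, 12, 15]
  20 vs smaller child 12 at index 3, swap → [10, 12, 17, 20, 15]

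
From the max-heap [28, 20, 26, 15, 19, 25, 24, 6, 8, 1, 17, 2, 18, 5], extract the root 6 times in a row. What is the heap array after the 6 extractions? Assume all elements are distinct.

extract-max #1 returns 28:
  remove root 28; move last element 5 to root → [5, 20, 26, 15, 19, 25, 24, 6, 8, 1, 17, 2, 18]
  5 vs larger child 26 at index 2, swap → [26, 20, 5, 15, 19, 25, 24, 6, 8, 1, 17, 2, 18]
  5 vs larger child 25 at index 5, swap → [26, 20, 25, 15, 19, 5, 24, 6, 8, 1, 17, 2, 18]
  5 vs larger child 18 at index 12, swap → [26, 20, 25, 15, 19, 18, 24, 6, 8, 1, 17, 2, 5]
extract-max #2 returns 26:
  remove root 26; move last element 5 to root → [5, 20, 25, 15, 19, 18, 24, 6, 8, 1, 17, 2]
  5 vs larger child 25 at index 2, swap → [25, 20, 5, 15, 19, 18, 24, 6, 8, 1, 17, 2]
  5 vs larger child 24 at index 6, swap → [25, 20, 24, 15, 19, 18, 5, 6, 8, 1, 17, 2]
extract-max #3 returns 25:
  remove root 25; move last element 2 to root → [2, 20, 24, 15, 19, 18, 5, 6, 8, 1, 17]
  2 vs larger child 24 at index 2, swap → [24, 20, 2, 15, 19, 18, 5, 6, 8, 1, 17]
  2 vs larger child 18 at index 5, swap → [24, 20, 18, 15, 19, 2, 5, 6, 8, 1, 17]
extract-max #4 returns 24:
  remove root 24; move last element 17 to root → [17, 20, 18, 15, 19, 2, 5, 6, 8, 1]
  17 vs larger child 20 at index 1, swap → [20, 17, 18, 15, 19, 2, 5, 6, 8, 1]
  17 vs larger child 19 at index 4, swap → [20, 19, 18, 15, 17, 2, 5, 6, 8, 1]
extract-max #5 returns 20:
  remove root 20; move last element 1 to root → [1, 19, 18, 15, 17, 2, 5, 6, 8]
  1 vs larger child 19 at index 1, swap → [19, 1, 18, 15, 17, 2, 5, 6, 8]
  1 vs larger child 17 at index 4, swap → [19, 17, 18, 15, 1, 2, 5, 6, 8]
extract-max #6 returns 19:
  remove root 19; move last element 8 to root → [8, 17, 18, 15, 1, 2, 5, 6]
  8 vs larger child 18 at index 2, swap → [18, 17, 8, 15, 1, 2, 5, 6]

[18, 17, 8, 15, 1, 2, 5, 6]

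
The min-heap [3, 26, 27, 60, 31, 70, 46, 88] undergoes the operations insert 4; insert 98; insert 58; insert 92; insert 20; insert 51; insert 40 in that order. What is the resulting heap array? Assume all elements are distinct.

[3, 4, 20, 26, 31, 27, 40, 88, 60, 98, 58, 92, 70, 51, 46]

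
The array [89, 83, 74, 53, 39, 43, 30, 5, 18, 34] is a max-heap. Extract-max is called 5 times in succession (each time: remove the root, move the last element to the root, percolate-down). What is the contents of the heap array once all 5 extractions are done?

[39, 34, 30, 18, 5]

extract-max #1 returns 89:
  remove root 89; move last element 34 to root → [34, 83, 74, 53, 39, 43, 30, 5, 18]
  34 vs larger child 83 at index 1, swap → [83, 34, 74, 53, 39, 43, 30, 5, 18]
  34 vs larger child 53 at index 3, swap → [83, 53, 74, 34, 39, 43, 30, 5, 18]
extract-max #2 returns 83:
  remove root 83; move last element 18 to root → [18, 53, 74, 34, 39, 43, 30, 5]
  18 vs larger child 74 at index 2, swap → [74, 53, 18, 34, 39, 43, 30, 5]
  18 vs larger child 43 at index 5, swap → [74, 53, 43, 34, 39, 18, 30, 5]
extract-max #3 returns 74:
  remove root 74; move last element 5 to root → [5, 53, 43, 34, 39, 18, 30]
  5 vs larger child 53 at index 1, swap → [53, 5, 43, 34, 39, 18, 30]
  5 vs larger child 39 at index 4, swap → [53, 39, 43, 34, 5, 18, 30]
extract-max #4 returns 53:
  remove root 53; move last element 30 to root → [30, 39, 43, 34, 5, 18]
  30 vs larger child 43 at index 2, swap → [43, 39, 30, 34, 5, 18]
extract-max #5 returns 43:
  remove root 43; move last element 18 to root → [18, 39, 30, 34, 5]
  18 vs larger child 39 at index 1, swap → [39, 18, 30, 34, 5]
  18 vs larger child 34 at index 3, swap → [39, 34, 30, 18, 5]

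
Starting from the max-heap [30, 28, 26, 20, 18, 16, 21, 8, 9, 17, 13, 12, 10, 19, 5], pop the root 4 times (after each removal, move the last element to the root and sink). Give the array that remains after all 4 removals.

[20, 18, 19, 9, 17, 16, 10, 8, 5, 12, 13]

extract-max #1 returns 30:
  remove root 30; move last element 5 to root → [5, 28, 26, 20, 18, 16, 21, 8, 9, 17, 13, 12, 10, 19]
  5 vs larger child 28 at index 1, swap → [28, 5, 26, 20, 18, 16, 21, 8, 9, 17, 13, 12, 10, 19]
  5 vs larger child 20 at index 3, swap → [28, 20, 26, 5, 18, 16, 21, 8, 9, 17, 13, 12, 10, 19]
  5 vs larger child 9 at index 8, swap → [28, 20, 26, 9, 18, 16, 21, 8, 5, 17, 13, 12, 10, 19]
extract-max #2 returns 28:
  remove root 28; move last element 19 to root → [19, 20, 26, 9, 18, 16, 21, 8, 5, 17, 13, 12, 10]
  19 vs larger child 26 at index 2, swap → [26, 20, 19, 9, 18, 16, 21, 8, 5, 17, 13, 12, 10]
  19 vs larger child 21 at index 6, swap → [26, 20, 21, 9, 18, 16, 19, 8, 5, 17, 13, 12, 10]
extract-max #3 returns 26:
  remove root 26; move last element 10 to root → [10, 20, 21, 9, 18, 16, 19, 8, 5, 17, 13, 12]
  10 vs larger child 21 at index 2, swap → [21, 20, 10, 9, 18, 16, 19, 8, 5, 17, 13, 12]
  10 vs larger child 19 at index 6, swap → [21, 20, 19, 9, 18, 16, 10, 8, 5, 17, 13, 12]
extract-max #4 returns 21:
  remove root 21; move last element 12 to root → [12, 20, 19, 9, 18, 16, 10, 8, 5, 17, 13]
  12 vs larger child 20 at index 1, swap → [20, 12, 19, 9, 18, 16, 10, 8, 5, 17, 13]
  12 vs larger child 18 at index 4, swap → [20, 18, 19, 9, 12, 16, 10, 8, 5, 17, 13]
  12 vs larger child 17 at index 9, swap → [20, 18, 19, 9, 17, 16, 10, 8, 5, 12, 13]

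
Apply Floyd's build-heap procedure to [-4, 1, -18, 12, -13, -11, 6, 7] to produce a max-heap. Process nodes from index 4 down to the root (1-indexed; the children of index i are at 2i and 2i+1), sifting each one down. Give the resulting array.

[12, 7, 6, 1, -13, -11, -18, -4]

sift down from index 4: already satisfies heap property
sift down from index 3:
  -18 vs larger child 6 at index 7, swap → [-4, 1, 6, 12, -13, -11, -18, 7]
sift down from index 2:
  1 vs larger child 12 at index 4, swap → [-4, 12, 6, 1, -13, -11, -18, 7]
  1 vs only child 7 at index 8, swap → [-4, 12, 6, 7, -13, -11, -18, 1]
sift down from index 1:
  -4 vs larger child 12 at index 2, swap → [12, -4, 6, 7, -13, -11, -18, 1]
  -4 vs larger child 7 at index 4, swap → [12, 7, 6, -4, -13, -11, -18, 1]
  -4 vs only child 1 at index 8, swap → [12, 7, 6, 1, -13, -11, -18, -4]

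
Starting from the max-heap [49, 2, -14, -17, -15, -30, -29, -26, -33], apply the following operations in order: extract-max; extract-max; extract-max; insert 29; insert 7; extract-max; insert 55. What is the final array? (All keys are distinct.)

[55, 7, -15, -17, -33, -30, -26, -29]

extract-max → returns 49:
  remove root 49; move last element -33 to root → [-33, 2, -14, -17, -15, -30, -29, -26]
  -33 vs larger child 2 at index 1, swap → [2, -33, -14, -17, -15, -30, -29, -26]
  -33 vs larger child -15 at index 4, swap → [2, -15, -14, -17, -33, -30, -29, -26]
extract-max → returns 2:
  remove root 2; move last element -26 to root → [-26, -15, -14, -17, -33, -30, -29]
  -26 vs larger child -14 at index 2, swap → [-14, -15, -26, -17, -33, -30, -29]
extract-max → returns -14:
  remove root -14; move last element -29 to root → [-29, -15, -26, -17, -33, -30]
  -29 vs larger child -15 at index 1, swap → [-15, -29, -26, -17, -33, -30]
  -29 vs larger child -17 at index 3, swap → [-15, -17, -26, -29, -33, -30]
insert 29:
  append 29 at index 6 → [-15, -17, -26, -29, -33, -30, 29]
  29 > parent -26 at index 2, swap → [-15, -17, 29, -29, -33, -30, -26]
  29 > parent -15 at index 0, swap → [29, -17, -15, -29, -33, -30, -26]
insert 7:
  append 7 at index 7 → [29, -17, -15, -29, -33, -30, -26, 7]
  7 > parent -29 at index 3, swap → [29, -17, -15, 7, -33, -30, -26, -29]
  7 > parent -17 at index 1, swap → [29, 7, -15, -17, -33, -30, -26, -29]
extract-max → returns 29:
  remove root 29; move last element -29 to root → [-29, 7, -15, -17, -33, -30, -26]
  -29 vs larger child 7 at index 1, swap → [7, -29, -15, -17, -33, -30, -26]
  -29 vs larger child -17 at index 3, swap → [7, -17, -15, -29, -33, -30, -26]
insert 55:
  append 55 at index 7 → [7, -17, -15, -29, -33, -30, -26, 55]
  55 > parent -29 at index 3, swap → [7, -17, -15, 55, -33, -30, -26, -29]
  55 > parent -17 at index 1, swap → [7, 55, -15, -17, -33, -30, -26, -29]
  55 > parent 7 at index 0, swap → [55, 7, -15, -17, -33, -30, -26, -29]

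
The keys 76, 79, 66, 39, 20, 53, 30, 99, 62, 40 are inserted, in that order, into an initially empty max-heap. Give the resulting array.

Insert 76:
  append 76 at index 0 → [76] (no swap needed)
Insert 79:
  append 79 at index 1 → [76, 79]
  79 > parent 76 at index 0, swap → [79, 76]
Insert 66:
  append 66 at index 2 → [79, 76, 66] (no swap needed)
Insert 39:
  append 39 at index 3 → [79, 76, 66, 39] (no swap needed)
Insert 20:
  append 20 at index 4 → [79, 76, 66, 39, 20] (no swap needed)
Insert 53:
  append 53 at index 5 → [79, 76, 66, 39, 20, 53] (no swap needed)
Insert 30:
  append 30 at index 6 → [79, 76, 66, 39, 20, 53, 30] (no swap needed)
Insert 99:
  append 99 at index 7 → [79, 76, 66, 39, 20, 53, 30, 99]
  99 > parent 39 at index 3, swap → [79, 76, 66, 99, 20, 53, 30, 39]
  99 > parent 76 at index 1, swap → [79, 99, 66, 76, 20, 53, 30, 39]
  99 > parent 79 at index 0, swap → [99, 79, 66, 76, 20, 53, 30, 39]
Insert 62:
  append 62 at index 8 → [99, 79, 66, 76, 20, 53, 30, 39, 62] (no swap needed)
Insert 40:
  append 40 at index 9 → [99, 79, 66, 76, 20, 53, 30, 39, 62, 40]
  40 > parent 20 at index 4, swap → [99, 79, 66, 76, 40, 53, 30, 39, 62, 20]

[99, 79, 66, 76, 40, 53, 30, 39, 62, 20]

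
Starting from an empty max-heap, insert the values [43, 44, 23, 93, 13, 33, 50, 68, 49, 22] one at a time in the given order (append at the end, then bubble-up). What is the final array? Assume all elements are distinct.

Insert 43:
  append 43 at index 0 → [43] (no swap needed)
Insert 44:
  append 44 at index 1 → [43, 44]
  44 > parent 43 at index 0, swap → [44, 43]
Insert 23:
  append 23 at index 2 → [44, 43, 23] (no swap needed)
Insert 93:
  append 93 at index 3 → [44, 43, 23, 93]
  93 > parent 43 at index 1, swap → [44, 93, 23, 43]
  93 > parent 44 at index 0, swap → [93, 44, 23, 43]
Insert 13:
  append 13 at index 4 → [93, 44, 23, 43, 13] (no swap needed)
Insert 33:
  append 33 at index 5 → [93, 44, 23, 43, 13, 33]
  33 > parent 23 at index 2, swap → [93, 44, 33, 43, 13, 23]
Insert 50:
  append 50 at index 6 → [93, 44, 33, 43, 13, 23, 50]
  50 > parent 33 at index 2, swap → [93, 44, 50, 43, 13, 23, 33]
Insert 68:
  append 68 at index 7 → [93, 44, 50, 43, 13, 23, 33, 68]
  68 > parent 43 at index 3, swap → [93, 44, 50, 68, 13, 23, 33, 43]
  68 > parent 44 at index 1, swap → [93, 68, 50, 44, 13, 23, 33, 43]
Insert 49:
  append 49 at index 8 → [93, 68, 50, 44, 13, 23, 33, 43, 49]
  49 > parent 44 at index 3, swap → [93, 68, 50, 49, 13, 23, 33, 43, 44]
Insert 22:
  append 22 at index 9 → [93, 68, 50, 49, 13, 23, 33, 43, 44, 22]
  22 > parent 13 at index 4, swap → [93, 68, 50, 49, 22, 23, 33, 43, 44, 13]

[93, 68, 50, 49, 22, 23, 33, 43, 44, 13]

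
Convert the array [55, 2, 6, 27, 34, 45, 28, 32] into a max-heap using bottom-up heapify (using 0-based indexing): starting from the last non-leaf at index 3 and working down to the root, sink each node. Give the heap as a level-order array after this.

sift down from index 3:
  27 vs only child 32 at index 7, swap → [55, 2, 6, 32, 34, 45, 28, 27]
sift down from index 2:
  6 vs larger child 45 at index 5, swap → [55, 2, 45, 32, 34, 6, 28, 27]
sift down from index 1:
  2 vs larger child 34 at index 4, swap → [55, 34, 45, 32, 2, 6, 28, 27]
sift down from index 0: already satisfies heap property

[55, 34, 45, 32, 2, 6, 28, 27]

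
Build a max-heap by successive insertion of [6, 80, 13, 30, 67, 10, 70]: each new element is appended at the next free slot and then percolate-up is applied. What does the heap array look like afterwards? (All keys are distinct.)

[80, 67, 70, 6, 30, 10, 13]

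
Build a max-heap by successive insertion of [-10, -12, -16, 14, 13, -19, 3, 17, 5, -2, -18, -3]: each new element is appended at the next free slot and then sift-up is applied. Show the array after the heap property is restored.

Insert -10:
  append -10 at index 0 → [-10] (no swap needed)
Insert -12:
  append -12 at index 1 → [-10, -12] (no swap needed)
Insert -16:
  append -16 at index 2 → [-10, -12, -16] (no swap needed)
Insert 14:
  append 14 at index 3 → [-10, -12, -16, 14]
  14 > parent -12 at index 1, swap → [-10, 14, -16, -12]
  14 > parent -10 at index 0, swap → [14, -10, -16, -12]
Insert 13:
  append 13 at index 4 → [14, -10, -16, -12, 13]
  13 > parent -10 at index 1, swap → [14, 13, -16, -12, -10]
Insert -19:
  append -19 at index 5 → [14, 13, -16, -12, -10, -19] (no swap needed)
Insert 3:
  append 3 at index 6 → [14, 13, -16, -12, -10, -19, 3]
  3 > parent -16 at index 2, swap → [14, 13, 3, -12, -10, -19, -16]
Insert 17:
  append 17 at index 7 → [14, 13, 3, -12, -10, -19, -16, 17]
  17 > parent -12 at index 3, swap → [14, 13, 3, 17, -10, -19, -16, -12]
  17 > parent 13 at index 1, swap → [14, 17, 3, 13, -10, -19, -16, -12]
  17 > parent 14 at index 0, swap → [17, 14, 3, 13, -10, -19, -16, -12]
Insert 5:
  append 5 at index 8 → [17, 14, 3, 13, -10, -19, -16, -12, 5] (no swap needed)
Insert -2:
  append -2 at index 9 → [17, 14, 3, 13, -10, -19, -16, -12, 5, -2]
  -2 > parent -10 at index 4, swap → [17, 14, 3, 13, -2, -19, -16, -12, 5, -10]
Insert -18:
  append -18 at index 10 → [17, 14, 3, 13, -2, -19, -16, -12, 5, -10, -18] (no swap needed)
Insert -3:
  append -3 at index 11 → [17, 14, 3, 13, -2, -19, -16, -12, 5, -10, -18, -3]
  -3 > parent -19 at index 5, swap → [17, 14, 3, 13, -2, -3, -16, -12, 5, -10, -18, -19]

[17, 14, 3, 13, -2, -3, -16, -12, 5, -10, -18, -19]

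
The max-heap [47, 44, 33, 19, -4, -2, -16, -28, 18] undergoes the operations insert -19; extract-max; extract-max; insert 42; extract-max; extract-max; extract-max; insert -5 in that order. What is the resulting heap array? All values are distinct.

[18, -4, -2, -28, -16, -19, -5]

insert -19:
  append -19 at index 9 → [47, 44, 33, 19, -4, -2, -16, -28, 18, -19] (no swap needed)
extract-max → returns 47:
  remove root 47; move last element -19 to root → [-19, 44, 33, 19, -4, -2, -16, -28, 18]
  -19 vs larger child 44 at index 1, swap → [44, -19, 33, 19, -4, -2, -16, -28, 18]
  -19 vs larger child 19 at index 3, swap → [44, 19, 33, -19, -4, -2, -16, -28, 18]
  -19 vs larger child 18 at index 8, swap → [44, 19, 33, 18, -4, -2, -16, -28, -19]
extract-max → returns 44:
  remove root 44; move last element -19 to root → [-19, 19, 33, 18, -4, -2, -16, -28]
  -19 vs larger child 33 at index 2, swap → [33, 19, -19, 18, -4, -2, -16, -28]
  -19 vs larger child -2 at index 5, swap → [33, 19, -2, 18, -4, -19, -16, -28]
insert 42:
  append 42 at index 8 → [33, 19, -2, 18, -4, -19, -16, -28, 42]
  42 > parent 18 at index 3, swap → [33, 19, -2, 42, -4, -19, -16, -28, 18]
  42 > parent 19 at index 1, swap → [33, 42, -2, 19, -4, -19, -16, -28, 18]
  42 > parent 33 at index 0, swap → [42, 33, -2, 19, -4, -19, -16, -28, 18]
extract-max → returns 42:
  remove root 42; move last element 18 to root → [18, 33, -2, 19, -4, -19, -16, -28]
  18 vs larger child 33 at index 1, swap → [33, 18, -2, 19, -4, -19, -16, -28]
  18 vs larger child 19 at index 3, swap → [33, 19, -2, 18, -4, -19, -16, -28]
extract-max → returns 33:
  remove root 33; move last element -28 to root → [-28, 19, -2, 18, -4, -19, -16]
  -28 vs larger child 19 at index 1, swap → [19, -28, -2, 18, -4, -19, -16]
  -28 vs larger child 18 at index 3, swap → [19, 18, -2, -28, -4, -19, -16]
extract-max → returns 19:
  remove root 19; move last element -16 to root → [-16, 18, -2, -28, -4, -19]
  -16 vs larger child 18 at index 1, swap → [18, -16, -2, -28, -4, -19]
  -16 vs larger child -4 at index 4, swap → [18, -4, -2, -28, -16, -19]
insert -5:
  append -5 at index 6 → [18, -4, -2, -28, -16, -19, -5] (no swap needed)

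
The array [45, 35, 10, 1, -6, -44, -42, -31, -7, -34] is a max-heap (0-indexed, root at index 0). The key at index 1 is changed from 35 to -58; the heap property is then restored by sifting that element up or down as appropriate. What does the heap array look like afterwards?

[45, 1, 10, -7, -6, -44, -42, -31, -58, -34]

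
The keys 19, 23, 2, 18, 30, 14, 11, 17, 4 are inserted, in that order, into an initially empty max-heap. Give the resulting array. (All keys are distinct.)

Insert 19:
  append 19 at index 0 → [19] (no swap needed)
Insert 23:
  append 23 at index 1 → [19, 23]
  23 > parent 19 at index 0, swap → [23, 19]
Insert 2:
  append 2 at index 2 → [23, 19, 2] (no swap needed)
Insert 18:
  append 18 at index 3 → [23, 19, 2, 18] (no swap needed)
Insert 30:
  append 30 at index 4 → [23, 19, 2, 18, 30]
  30 > parent 19 at index 1, swap → [23, 30, 2, 18, 19]
  30 > parent 23 at index 0, swap → [30, 23, 2, 18, 19]
Insert 14:
  append 14 at index 5 → [30, 23, 2, 18, 19, 14]
  14 > parent 2 at index 2, swap → [30, 23, 14, 18, 19, 2]
Insert 11:
  append 11 at index 6 → [30, 23, 14, 18, 19, 2, 11] (no swap needed)
Insert 17:
  append 17 at index 7 → [30, 23, 14, 18, 19, 2, 11, 17] (no swap needed)
Insert 4:
  append 4 at index 8 → [30, 23, 14, 18, 19, 2, 11, 17, 4] (no swap needed)

[30, 23, 14, 18, 19, 2, 11, 17, 4]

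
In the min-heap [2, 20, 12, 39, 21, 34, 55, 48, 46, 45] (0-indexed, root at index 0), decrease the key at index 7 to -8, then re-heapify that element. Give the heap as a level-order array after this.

[-8, 2, 12, 20, 21, 34, 55, 39, 46, 45]

set index 7 from 48 to -8 → [2, 20, 12, 39, 21, 34, 55, -8, 46, 45]
-8 < parent 39 at index 3, swap → [2, 20, 12, -8, 21, 34, 55, 39, 46, 45]
-8 < parent 20 at index 1, swap → [2, -8, 12, 20, 21, 34, 55, 39, 46, 45]
-8 < parent 2 at index 0, swap → [-8, 2, 12, 20, 21, 34, 55, 39, 46, 45]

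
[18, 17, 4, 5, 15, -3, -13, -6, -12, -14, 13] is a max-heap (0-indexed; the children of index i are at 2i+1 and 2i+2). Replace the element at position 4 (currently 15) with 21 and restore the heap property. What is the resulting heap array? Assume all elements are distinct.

[21, 18, 4, 5, 17, -3, -13, -6, -12, -14, 13]

set index 4 from 15 to 21 → [18, 17, 4, 5, 21, -3, -13, -6, -12, -14, 13]
21 > parent 17 at index 1, swap → [18, 21, 4, 5, 17, -3, -13, -6, -12, -14, 13]
21 > parent 18 at index 0, swap → [21, 18, 4, 5, 17, -3, -13, -6, -12, -14, 13]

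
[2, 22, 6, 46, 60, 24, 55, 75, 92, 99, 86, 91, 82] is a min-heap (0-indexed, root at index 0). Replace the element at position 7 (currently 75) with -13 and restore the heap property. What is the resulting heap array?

set index 7 from 75 to -13 → [2, 22, 6, 46, 60, 24, 55, -13, 92, 99, 86, 91, 82]
-13 < parent 46 at index 3, swap → [2, 22, 6, -13, 60, 24, 55, 46, 92, 99, 86, 91, 82]
-13 < parent 22 at index 1, swap → [2, -13, 6, 22, 60, 24, 55, 46, 92, 99, 86, 91, 82]
-13 < parent 2 at index 0, swap → [-13, 2, 6, 22, 60, 24, 55, 46, 92, 99, 86, 91, 82]

[-13, 2, 6, 22, 60, 24, 55, 46, 92, 99, 86, 91, 82]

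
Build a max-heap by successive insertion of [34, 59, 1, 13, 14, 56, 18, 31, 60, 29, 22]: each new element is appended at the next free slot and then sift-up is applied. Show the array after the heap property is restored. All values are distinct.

[60, 59, 56, 34, 29, 1, 18, 13, 31, 14, 22]

Insert 34:
  append 34 at index 0 → [34] (no swap needed)
Insert 59:
  append 59 at index 1 → [34, 59]
  59 > parent 34 at index 0, swap → [59, 34]
Insert 1:
  append 1 at index 2 → [59, 34, 1] (no swap needed)
Insert 13:
  append 13 at index 3 → [59, 34, 1, 13] (no swap needed)
Insert 14:
  append 14 at index 4 → [59, 34, 1, 13, 14] (no swap needed)
Insert 56:
  append 56 at index 5 → [59, 34, 1, 13, 14, 56]
  56 > parent 1 at index 2, swap → [59, 34, 56, 13, 14, 1]
Insert 18:
  append 18 at index 6 → [59, 34, 56, 13, 14, 1, 18] (no swap needed)
Insert 31:
  append 31 at index 7 → [59, 34, 56, 13, 14, 1, 18, 31]
  31 > parent 13 at index 3, swap → [59, 34, 56, 31, 14, 1, 18, 13]
Insert 60:
  append 60 at index 8 → [59, 34, 56, 31, 14, 1, 18, 13, 60]
  60 > parent 31 at index 3, swap → [59, 34, 56, 60, 14, 1, 18, 13, 31]
  60 > parent 34 at index 1, swap → [59, 60, 56, 34, 14, 1, 18, 13, 31]
  60 > parent 59 at index 0, swap → [60, 59, 56, 34, 14, 1, 18, 13, 31]
Insert 29:
  append 29 at index 9 → [60, 59, 56, 34, 14, 1, 18, 13, 31, 29]
  29 > parent 14 at index 4, swap → [60, 59, 56, 34, 29, 1, 18, 13, 31, 14]
Insert 22:
  append 22 at index 10 → [60, 59, 56, 34, 29, 1, 18, 13, 31, 14, 22] (no swap needed)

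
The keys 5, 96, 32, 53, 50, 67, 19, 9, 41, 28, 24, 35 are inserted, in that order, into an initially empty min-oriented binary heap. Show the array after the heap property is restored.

[5, 9, 19, 41, 24, 35, 32, 96, 50, 53, 28, 67]

Insert 5:
  append 5 at index 0 → [5] (no swap needed)
Insert 96:
  append 96 at index 1 → [5, 96] (no swap needed)
Insert 32:
  append 32 at index 2 → [5, 96, 32] (no swap needed)
Insert 53:
  append 53 at index 3 → [5, 96, 32, 53]
  53 < parent 96 at index 1, swap → [5, 53, 32, 96]
Insert 50:
  append 50 at index 4 → [5, 53, 32, 96, 50]
  50 < parent 53 at index 1, swap → [5, 50, 32, 96, 53]
Insert 67:
  append 67 at index 5 → [5, 50, 32, 96, 53, 67] (no swap needed)
Insert 19:
  append 19 at index 6 → [5, 50, 32, 96, 53, 67, 19]
  19 < parent 32 at index 2, swap → [5, 50, 19, 96, 53, 67, 32]
Insert 9:
  append 9 at index 7 → [5, 50, 19, 96, 53, 67, 32, 9]
  9 < parent 96 at index 3, swap → [5, 50, 19, 9, 53, 67, 32, 96]
  9 < parent 50 at index 1, swap → [5, 9, 19, 50, 53, 67, 32, 96]
Insert 41:
  append 41 at index 8 → [5, 9, 19, 50, 53, 67, 32, 96, 41]
  41 < parent 50 at index 3, swap → [5, 9, 19, 41, 53, 67, 32, 96, 50]
Insert 28:
  append 28 at index 9 → [5, 9, 19, 41, 53, 67, 32, 96, 50, 28]
  28 < parent 53 at index 4, swap → [5, 9, 19, 41, 28, 67, 32, 96, 50, 53]
Insert 24:
  append 24 at index 10 → [5, 9, 19, 41, 28, 67, 32, 96, 50, 53, 24]
  24 < parent 28 at index 4, swap → [5, 9, 19, 41, 24, 67, 32, 96, 50, 53, 28]
Insert 35:
  append 35 at index 11 → [5, 9, 19, 41, 24, 67, 32, 96, 50, 53, 28, 35]
  35 < parent 67 at index 5, swap → [5, 9, 19, 41, 24, 35, 32, 96, 50, 53, 28, 67]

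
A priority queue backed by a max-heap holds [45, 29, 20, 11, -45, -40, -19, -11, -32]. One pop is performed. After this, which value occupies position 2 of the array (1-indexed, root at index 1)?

11

remove root 45; move last element -32 to root → [-32, 29, 20, 11, -45, -40, -19, -11]
-32 vs larger child 29 at index 2, swap → [29, -32, 20, 11, -45, -40, -19, -11]
-32 vs larger child 11 at index 4, swap → [29, 11, 20, -32, -45, -40, -19, -11]
-32 vs only child -11 at index 8, swap → [29, 11, 20, -11, -45, -40, -19, -32]
resulting array: [29, 11, 20, -11, -45, -40, -19, -32]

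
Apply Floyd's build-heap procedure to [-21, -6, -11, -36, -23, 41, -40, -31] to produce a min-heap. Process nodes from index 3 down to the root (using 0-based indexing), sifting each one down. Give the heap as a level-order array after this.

[-40, -36, -21, -31, -23, 41, -11, -6]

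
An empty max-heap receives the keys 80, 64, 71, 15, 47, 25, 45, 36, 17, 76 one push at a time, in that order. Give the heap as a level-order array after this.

[80, 76, 71, 36, 64, 25, 45, 15, 17, 47]

Insert 80:
  append 80 at index 0 → [80] (no swap needed)
Insert 64:
  append 64 at index 1 → [80, 64] (no swap needed)
Insert 71:
  append 71 at index 2 → [80, 64, 71] (no swap needed)
Insert 15:
  append 15 at index 3 → [80, 64, 71, 15] (no swap needed)
Insert 47:
  append 47 at index 4 → [80, 64, 71, 15, 47] (no swap needed)
Insert 25:
  append 25 at index 5 → [80, 64, 71, 15, 47, 25] (no swap needed)
Insert 45:
  append 45 at index 6 → [80, 64, 71, 15, 47, 25, 45] (no swap needed)
Insert 36:
  append 36 at index 7 → [80, 64, 71, 15, 47, 25, 45, 36]
  36 > parent 15 at index 3, swap → [80, 64, 71, 36, 47, 25, 45, 15]
Insert 17:
  append 17 at index 8 → [80, 64, 71, 36, 47, 25, 45, 15, 17] (no swap needed)
Insert 76:
  append 76 at index 9 → [80, 64, 71, 36, 47, 25, 45, 15, 17, 76]
  76 > parent 47 at index 4, swap → [80, 64, 71, 36, 76, 25, 45, 15, 17, 47]
  76 > parent 64 at index 1, swap → [80, 76, 71, 36, 64, 25, 45, 15, 17, 47]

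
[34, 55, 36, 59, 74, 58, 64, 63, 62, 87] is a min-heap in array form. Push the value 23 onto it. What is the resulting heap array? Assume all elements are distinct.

append 23 at index 10 → [34, 55, 36, 59, 74, 58, 64, 63, 62, 87, 23]
23 < parent 74 at index 4, swap → [34, 55, 36, 59, 23, 58, 64, 63, 62, 87, 74]
23 < parent 55 at index 1, swap → [34, 23, 36, 59, 55, 58, 64, 63, 62, 87, 74]
23 < parent 34 at index 0, swap → [23, 34, 36, 59, 55, 58, 64, 63, 62, 87, 74]

[23, 34, 36, 59, 55, 58, 64, 63, 62, 87, 74]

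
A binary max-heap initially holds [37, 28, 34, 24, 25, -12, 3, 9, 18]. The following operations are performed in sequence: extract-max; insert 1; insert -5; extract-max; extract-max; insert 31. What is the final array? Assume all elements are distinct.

extract-max → returns 37:
  remove root 37; move last element 18 to root → [18, 28, 34, 24, 25, -12, 3, 9]
  18 vs larger child 34 at index 2, swap → [34, 28, 18, 24, 25, -12, 3, 9]
insert 1:
  append 1 at index 8 → [34, 28, 18, 24, 25, -12, 3, 9, 1] (no swap needed)
insert -5:
  append -5 at index 9 → [34, 28, 18, 24, 25, -12, 3, 9, 1, -5] (no swap needed)
extract-max → returns 34:
  remove root 34; move last element -5 to root → [-5, 28, 18, 24, 25, -12, 3, 9, 1]
  -5 vs larger child 28 at index 1, swap → [28, -5, 18, 24, 25, -12, 3, 9, 1]
  -5 vs larger child 25 at index 4, swap → [28, 25, 18, 24, -5, -12, 3, 9, 1]
extract-max → returns 28:
  remove root 28; move last element 1 to root → [1, 25, 18, 24, -5, -12, 3, 9]
  1 vs larger child 25 at index 1, swap → [25, 1, 18, 24, -5, -12, 3, 9]
  1 vs larger child 24 at index 3, swap → [25, 24, 18, 1, -5, -12, 3, 9]
  1 vs only child 9 at index 7, swap → [25, 24, 18, 9, -5, -12, 3, 1]
insert 31:
  append 31 at index 8 → [25, 24, 18, 9, -5, -12, 3, 1, 31]
  31 > parent 9 at index 3, swap → [25, 24, 18, 31, -5, -12, 3, 1, 9]
  31 > parent 24 at index 1, swap → [25, 31, 18, 24, -5, -12, 3, 1, 9]
  31 > parent 25 at index 0, swap → [31, 25, 18, 24, -5, -12, 3, 1, 9]

[31, 25, 18, 24, -5, -12, 3, 1, 9]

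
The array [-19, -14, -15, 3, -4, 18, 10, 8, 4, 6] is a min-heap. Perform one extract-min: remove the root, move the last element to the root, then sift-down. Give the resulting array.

[-15, -14, 6, 3, -4, 18, 10, 8, 4]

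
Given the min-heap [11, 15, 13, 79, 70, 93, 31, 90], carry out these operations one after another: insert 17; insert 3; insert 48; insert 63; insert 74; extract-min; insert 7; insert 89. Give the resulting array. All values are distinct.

insert 17:
  append 17 at index 8 → [11, 15, 13, 79, 70, 93, 31, 90, 17]
  17 < parent 79 at index 3, swap → [11, 15, 13, 17, 70, 93, 31, 90, 79]
insert 3:
  append 3 at index 9 → [11, 15, 13, 17, 70, 93, 31, 90, 79, 3]
  3 < parent 70 at index 4, swap → [11, 15, 13, 17, 3, 93, 31, 90, 79, 70]
  3 < parent 15 at index 1, swap → [11, 3, 13, 17, 15, 93, 31, 90, 79, 70]
  3 < parent 11 at index 0, swap → [3, 11, 13, 17, 15, 93, 31, 90, 79, 70]
insert 48:
  append 48 at index 10 → [3, 11, 13, 17, 15, 93, 31, 90, 79, 70, 48] (no swap needed)
insert 63:
  append 63 at index 11 → [3, 11, 13, 17, 15, 93, 31, 90, 79, 70, 48, 63]
  63 < parent 93 at index 5, swap → [3, 11, 13, 17, 15, 63, 31, 90, 79, 70, 48, 93]
insert 74:
  append 74 at index 12 → [3, 11, 13, 17, 15, 63, 31, 90, 79, 70, 48, 93, 74] (no swap needed)
extract-min → returns 3:
  remove root 3; move last element 74 to root → [74, 11, 13, 17, 15, 63, 31, 90, 79, 70, 48, 93]
  74 vs smaller child 11 at index 1, swap → [11, 74, 13, 17, 15, 63, 31, 90, 79, 70, 48, 93]
  74 vs smaller child 15 at index 4, swap → [11, 15, 13, 17, 74, 63, 31, 90, 79, 70, 48, 93]
  74 vs smaller child 48 at index 10, swap → [11, 15, 13, 17, 48, 63, 31, 90, 79, 70, 74, 93]
insert 7:
  append 7 at index 12 → [11, 15, 13, 17, 48, 63, 31, 90, 79, 70, 74, 93, 7]
  7 < parent 63 at index 5, swap → [11, 15, 13, 17, 48, 7, 31, 90, 79, 70, 74, 93, 63]
  7 < parent 13 at index 2, swap → [11, 15, 7, 17, 48, 13, 31, 90, 79, 70, 74, 93, 63]
  7 < parent 11 at index 0, swap → [7, 15, 11, 17, 48, 13, 31, 90, 79, 70, 74, 93, 63]
insert 89:
  append 89 at index 13 → [7, 15, 11, 17, 48, 13, 31, 90, 79, 70, 74, 93, 63, 89] (no swap needed)

[7, 15, 11, 17, 48, 13, 31, 90, 79, 70, 74, 93, 63, 89]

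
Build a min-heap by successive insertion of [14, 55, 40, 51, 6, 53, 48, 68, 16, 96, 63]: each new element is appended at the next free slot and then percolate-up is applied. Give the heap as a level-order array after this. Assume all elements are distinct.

Insert 14:
  append 14 at index 0 → [14] (no swap needed)
Insert 55:
  append 55 at index 1 → [14, 55] (no swap needed)
Insert 40:
  append 40 at index 2 → [14, 55, 40] (no swap needed)
Insert 51:
  append 51 at index 3 → [14, 55, 40, 51]
  51 < parent 55 at index 1, swap → [14, 51, 40, 55]
Insert 6:
  append 6 at index 4 → [14, 51, 40, 55, 6]
  6 < parent 51 at index 1, swap → [14, 6, 40, 55, 51]
  6 < parent 14 at index 0, swap → [6, 14, 40, 55, 51]
Insert 53:
  append 53 at index 5 → [6, 14, 40, 55, 51, 53] (no swap needed)
Insert 48:
  append 48 at index 6 → [6, 14, 40, 55, 51, 53, 48] (no swap needed)
Insert 68:
  append 68 at index 7 → [6, 14, 40, 55, 51, 53, 48, 68] (no swap needed)
Insert 16:
  append 16 at index 8 → [6, 14, 40, 55, 51, 53, 48, 68, 16]
  16 < parent 55 at index 3, swap → [6, 14, 40, 16, 51, 53, 48, 68, 55]
Insert 96:
  append 96 at index 9 → [6, 14, 40, 16, 51, 53, 48, 68, 55, 96] (no swap needed)
Insert 63:
  append 63 at index 10 → [6, 14, 40, 16, 51, 53, 48, 68, 55, 96, 63] (no swap needed)

[6, 14, 40, 16, 51, 53, 48, 68, 55, 96, 63]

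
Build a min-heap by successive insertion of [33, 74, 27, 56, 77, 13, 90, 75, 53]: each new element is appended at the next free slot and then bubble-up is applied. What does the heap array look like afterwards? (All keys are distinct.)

Insert 33:
  append 33 at index 0 → [33] (no swap needed)
Insert 74:
  append 74 at index 1 → [33, 74] (no swap needed)
Insert 27:
  append 27 at index 2 → [33, 74, 27]
  27 < parent 33 at index 0, swap → [27, 74, 33]
Insert 56:
  append 56 at index 3 → [27, 74, 33, 56]
  56 < parent 74 at index 1, swap → [27, 56, 33, 74]
Insert 77:
  append 77 at index 4 → [27, 56, 33, 74, 77] (no swap needed)
Insert 13:
  append 13 at index 5 → [27, 56, 33, 74, 77, 13]
  13 < parent 33 at index 2, swap → [27, 56, 13, 74, 77, 33]
  13 < parent 27 at index 0, swap → [13, 56, 27, 74, 77, 33]
Insert 90:
  append 90 at index 6 → [13, 56, 27, 74, 77, 33, 90] (no swap needed)
Insert 75:
  append 75 at index 7 → [13, 56, 27, 74, 77, 33, 90, 75] (no swap needed)
Insert 53:
  append 53 at index 8 → [13, 56, 27, 74, 77, 33, 90, 75, 53]
  53 < parent 74 at index 3, swap → [13, 56, 27, 53, 77, 33, 90, 75, 74]
  53 < parent 56 at index 1, swap → [13, 53, 27, 56, 77, 33, 90, 75, 74]

[13, 53, 27, 56, 77, 33, 90, 75, 74]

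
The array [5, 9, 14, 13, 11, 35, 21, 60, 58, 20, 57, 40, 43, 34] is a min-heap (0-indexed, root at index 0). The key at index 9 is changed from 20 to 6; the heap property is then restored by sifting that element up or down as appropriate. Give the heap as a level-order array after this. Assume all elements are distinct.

[5, 6, 14, 13, 9, 35, 21, 60, 58, 11, 57, 40, 43, 34]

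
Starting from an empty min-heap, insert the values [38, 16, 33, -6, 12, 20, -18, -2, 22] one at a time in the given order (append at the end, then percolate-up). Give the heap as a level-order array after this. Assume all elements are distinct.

Insert 38:
  append 38 at index 0 → [38] (no swap needed)
Insert 16:
  append 16 at index 1 → [38, 16]
  16 < parent 38 at index 0, swap → [16, 38]
Insert 33:
  append 33 at index 2 → [16, 38, 33] (no swap needed)
Insert -6:
  append -6 at index 3 → [16, 38, 33, -6]
  -6 < parent 38 at index 1, swap → [16, -6, 33, 38]
  -6 < parent 16 at index 0, swap → [-6, 16, 33, 38]
Insert 12:
  append 12 at index 4 → [-6, 16, 33, 38, 12]
  12 < parent 16 at index 1, swap → [-6, 12, 33, 38, 16]
Insert 20:
  append 20 at index 5 → [-6, 12, 33, 38, 16, 20]
  20 < parent 33 at index 2, swap → [-6, 12, 20, 38, 16, 33]
Insert -18:
  append -18 at index 6 → [-6, 12, 20, 38, 16, 33, -18]
  -18 < parent 20 at index 2, swap → [-6, 12, -18, 38, 16, 33, 20]
  -18 < parent -6 at index 0, swap → [-18, 12, -6, 38, 16, 33, 20]
Insert -2:
  append -2 at index 7 → [-18, 12, -6, 38, 16, 33, 20, -2]
  -2 < parent 38 at index 3, swap → [-18, 12, -6, -2, 16, 33, 20, 38]
  -2 < parent 12 at index 1, swap → [-18, -2, -6, 12, 16, 33, 20, 38]
Insert 22:
  append 22 at index 8 → [-18, -2, -6, 12, 16, 33, 20, 38, 22] (no swap needed)

[-18, -2, -6, 12, 16, 33, 20, 38, 22]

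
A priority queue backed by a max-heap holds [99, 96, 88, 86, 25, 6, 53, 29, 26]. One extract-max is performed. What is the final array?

[96, 86, 88, 29, 25, 6, 53, 26]

remove root 99; move last element 26 to root → [26, 96, 88, 86, 25, 6, 53, 29]
26 vs larger child 96 at index 1, swap → [96, 26, 88, 86, 25, 6, 53, 29]
26 vs larger child 86 at index 3, swap → [96, 86, 88, 26, 25, 6, 53, 29]
26 vs only child 29 at index 7, swap → [96, 86, 88, 29, 25, 6, 53, 26]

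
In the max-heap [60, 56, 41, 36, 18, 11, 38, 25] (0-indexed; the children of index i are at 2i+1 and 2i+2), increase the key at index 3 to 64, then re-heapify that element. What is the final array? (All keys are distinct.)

[64, 60, 41, 56, 18, 11, 38, 25]

set index 3 from 36 to 64 → [60, 56, 41, 64, 18, 11, 38, 25]
64 > parent 56 at index 1, swap → [60, 64, 41, 56, 18, 11, 38, 25]
64 > parent 60 at index 0, swap → [64, 60, 41, 56, 18, 11, 38, 25]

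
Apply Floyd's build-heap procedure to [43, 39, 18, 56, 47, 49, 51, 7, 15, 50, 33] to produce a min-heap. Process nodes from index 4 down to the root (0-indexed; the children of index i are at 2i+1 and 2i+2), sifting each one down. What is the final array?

sift down from index 4:
  47 vs smaller child 33 at index 10, swap → [43, 39, 18, 56, 33, 49, 51, 7, 15, 50, 47]
sift down from index 3:
  56 vs smaller child 7 at index 7, swap → [43, 39, 18, 7, 33, 49, 51, 56, 15, 50, 47]
sift down from index 2: already satisfies heap property
sift down from index 1:
  39 vs smaller child 7 at index 3, swap → [43, 7, 18, 39, 33, 49, 51, 56, 15, 50, 47]
  39 vs smaller child 15 at index 8, swap → [43, 7, 18, 15, 33, 49, 51, 56, 39, 50, 47]
sift down from index 0:
  43 vs smaller child 7 at index 1, swap → [7, 43, 18, 15, 33, 49, 51, 56, 39, 50, 47]
  43 vs smaller child 15 at index 3, swap → [7, 15, 18, 43, 33, 49, 51, 56, 39, 50, 47]
  43 vs smaller child 39 at index 8, swap → [7, 15, 18, 39, 33, 49, 51, 56, 43, 50, 47]

[7, 15, 18, 39, 33, 49, 51, 56, 43, 50, 47]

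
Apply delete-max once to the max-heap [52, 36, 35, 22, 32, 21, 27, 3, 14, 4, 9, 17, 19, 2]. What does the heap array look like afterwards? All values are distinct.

[36, 32, 35, 22, 9, 21, 27, 3, 14, 4, 2, 17, 19]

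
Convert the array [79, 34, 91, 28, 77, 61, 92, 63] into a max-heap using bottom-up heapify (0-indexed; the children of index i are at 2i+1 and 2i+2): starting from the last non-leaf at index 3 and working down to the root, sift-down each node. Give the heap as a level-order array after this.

[92, 77, 91, 63, 34, 61, 79, 28]

sift down from index 3:
  28 vs only child 63 at index 7, swap → [79, 34, 91, 63, 77, 61, 92, 28]
sift down from index 2:
  91 vs larger child 92 at index 6, swap → [79, 34, 92, 63, 77, 61, 91, 28]
sift down from index 1:
  34 vs larger child 77 at index 4, swap → [79, 77, 92, 63, 34, 61, 91, 28]
sift down from index 0:
  79 vs larger child 92 at index 2, swap → [92, 77, 79, 63, 34, 61, 91, 28]
  79 vs larger child 91 at index 6, swap → [92, 77, 91, 63, 34, 61, 79, 28]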